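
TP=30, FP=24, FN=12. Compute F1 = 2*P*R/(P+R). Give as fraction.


F1 = 2 * P * R / (P + R)
P = TP/(TP+FP) = 30/54 = 5/9
R = TP/(TP+FN) = 30/42 = 5/7
2 * P * R = 2 * 5/9 * 5/7 = 50/63
P + R = 5/9 + 5/7 = 80/63
F1 = 50/63 / 80/63 = 5/8

5/8


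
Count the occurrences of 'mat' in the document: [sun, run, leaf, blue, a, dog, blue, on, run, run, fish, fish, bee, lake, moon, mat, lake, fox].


Document has 18 words
Scanning for 'mat':
Found at positions: [15]
Count = 1

1


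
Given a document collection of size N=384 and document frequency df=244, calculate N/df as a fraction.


IDF ratio = N / df
= 384 / 244
= 96/61

96/61


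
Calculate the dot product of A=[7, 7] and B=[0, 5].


Dot product = sum of element-wise products
A[0]*B[0] = 7*0 = 0
A[1]*B[1] = 7*5 = 35
Sum = 0 + 35 = 35

35


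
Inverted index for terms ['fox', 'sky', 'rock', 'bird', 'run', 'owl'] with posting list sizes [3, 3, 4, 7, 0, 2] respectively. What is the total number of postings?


Summing posting list sizes:
'fox': 3 postings
'sky': 3 postings
'rock': 4 postings
'bird': 7 postings
'run': 0 postings
'owl': 2 postings
Total = 3 + 3 + 4 + 7 + 0 + 2 = 19

19


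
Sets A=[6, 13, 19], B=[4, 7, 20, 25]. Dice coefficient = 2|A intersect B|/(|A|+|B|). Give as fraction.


A intersect B = []
|A intersect B| = 0
|A| = 3, |B| = 4
Dice = 2*0 / (3+4)
= 0 / 7 = 0

0


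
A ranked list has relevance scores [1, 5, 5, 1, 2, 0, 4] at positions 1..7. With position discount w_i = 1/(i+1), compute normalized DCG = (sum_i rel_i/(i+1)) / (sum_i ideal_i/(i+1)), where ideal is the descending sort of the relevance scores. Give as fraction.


Position discount weights w_i = 1/(i+1) for i=1..7:
Weights = [1/2, 1/3, 1/4, 1/5, 1/6, 1/7, 1/8]
Actual relevance: [1, 5, 5, 1, 2, 0, 4]
DCG = 1/2 + 5/3 + 5/4 + 1/5 + 2/6 + 0/7 + 4/8 = 89/20
Ideal relevance (sorted desc): [5, 5, 4, 2, 1, 1, 0]
Ideal DCG = 5/2 + 5/3 + 4/4 + 2/5 + 1/6 + 1/7 + 0/8 = 617/105
nDCG = DCG / ideal_DCG = 89/20 / 617/105 = 1869/2468

1869/2468


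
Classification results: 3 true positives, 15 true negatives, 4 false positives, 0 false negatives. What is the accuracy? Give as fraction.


Accuracy = (TP + TN) / (TP + TN + FP + FN)
TP + TN = 3 + 15 = 18
Total = 3 + 15 + 4 + 0 = 22
Accuracy = 18 / 22 = 9/11

9/11


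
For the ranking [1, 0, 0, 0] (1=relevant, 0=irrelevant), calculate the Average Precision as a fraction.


Computing P@k for each relevant position:
Position 1: relevant, P@1 = 1/1 = 1
Position 2: not relevant
Position 3: not relevant
Position 4: not relevant
Sum of P@k = 1 = 1
AP = 1 / 1 = 1

1


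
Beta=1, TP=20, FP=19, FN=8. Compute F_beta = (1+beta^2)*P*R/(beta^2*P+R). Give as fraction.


P = TP/(TP+FP) = 20/39 = 20/39
R = TP/(TP+FN) = 20/28 = 5/7
beta^2 = 1^2 = 1
(1 + beta^2) = 2
Numerator = (1+beta^2)*P*R = 200/273
Denominator = beta^2*P + R = 20/39 + 5/7 = 335/273
F_beta = 40/67

40/67


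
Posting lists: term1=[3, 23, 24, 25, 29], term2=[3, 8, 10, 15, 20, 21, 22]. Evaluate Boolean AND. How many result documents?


Boolean AND: find intersection of posting lists
term1 docs: [3, 23, 24, 25, 29]
term2 docs: [3, 8, 10, 15, 20, 21, 22]
Intersection: [3]
|intersection| = 1

1


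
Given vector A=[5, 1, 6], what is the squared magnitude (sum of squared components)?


|A|^2 = sum of squared components
A[0]^2 = 5^2 = 25
A[1]^2 = 1^2 = 1
A[2]^2 = 6^2 = 36
Sum = 25 + 1 + 36 = 62

62


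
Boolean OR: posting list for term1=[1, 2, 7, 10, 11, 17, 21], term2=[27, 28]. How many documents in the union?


Boolean OR: find union of posting lists
term1 docs: [1, 2, 7, 10, 11, 17, 21]
term2 docs: [27, 28]
Union: [1, 2, 7, 10, 11, 17, 21, 27, 28]
|union| = 9

9


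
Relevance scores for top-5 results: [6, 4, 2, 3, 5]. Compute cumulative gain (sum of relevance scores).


Cumulative Gain = sum of relevance scores
Position 1: rel=6, running sum=6
Position 2: rel=4, running sum=10
Position 3: rel=2, running sum=12
Position 4: rel=3, running sum=15
Position 5: rel=5, running sum=20
CG = 20

20


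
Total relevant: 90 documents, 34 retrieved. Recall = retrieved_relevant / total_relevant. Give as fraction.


Recall = retrieved_relevant / total_relevant
= 34 / 90
= 34 / (34 + 56)
= 17/45

17/45


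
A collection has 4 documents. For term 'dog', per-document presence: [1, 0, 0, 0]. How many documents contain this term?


Checking each document for 'dog':
Doc 1: present
Doc 2: absent
Doc 3: absent
Doc 4: absent
df = sum of presences = 1 + 0 + 0 + 0 = 1

1


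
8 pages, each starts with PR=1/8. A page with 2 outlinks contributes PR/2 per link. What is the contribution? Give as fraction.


Initial PR = 1/8 = 1/8
Outlinks = 2
Contribution per link = PR / outlinks
= 1/8 / 2
= 1/16

1/16


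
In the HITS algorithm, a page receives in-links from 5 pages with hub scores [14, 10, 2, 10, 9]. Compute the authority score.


Authority = sum of hub scores of in-linkers
In-link 1: hub score = 14
In-link 2: hub score = 10
In-link 3: hub score = 2
In-link 4: hub score = 10
In-link 5: hub score = 9
Authority = 14 + 10 + 2 + 10 + 9 = 45

45


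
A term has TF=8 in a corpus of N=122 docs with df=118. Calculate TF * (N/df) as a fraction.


TF * (N/df)
= 8 * (122/118)
= 8 * 61/59
= 488/59

488/59


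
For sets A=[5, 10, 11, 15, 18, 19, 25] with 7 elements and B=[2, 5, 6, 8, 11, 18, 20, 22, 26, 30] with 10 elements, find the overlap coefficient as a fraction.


A intersect B = [5, 11, 18]
|A intersect B| = 3
min(|A|, |B|) = min(7, 10) = 7
Overlap = 3 / 7 = 3/7

3/7


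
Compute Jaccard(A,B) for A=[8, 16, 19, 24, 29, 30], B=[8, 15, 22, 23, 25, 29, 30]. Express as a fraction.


A intersect B = [8, 29, 30]
|A intersect B| = 3
A union B = [8, 15, 16, 19, 22, 23, 24, 25, 29, 30]
|A union B| = 10
Jaccard = 3/10 = 3/10

3/10


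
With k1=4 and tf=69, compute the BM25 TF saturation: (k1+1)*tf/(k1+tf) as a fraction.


BM25 TF component = (k1+1)*tf / (k1+tf)
k1 = 4, tf = 69
Numerator = (4+1)*69 = 345
Denominator = 4 + 69 = 73
= 345/73 = 345/73

345/73


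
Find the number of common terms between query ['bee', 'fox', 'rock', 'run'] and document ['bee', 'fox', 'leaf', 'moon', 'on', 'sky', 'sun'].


Query terms: ['bee', 'fox', 'rock', 'run']
Document terms: ['bee', 'fox', 'leaf', 'moon', 'on', 'sky', 'sun']
Common terms: ['bee', 'fox']
Overlap count = 2

2


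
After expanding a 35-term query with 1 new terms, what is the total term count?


Original terms: 35
Expansion terms: 1
Total = 35 + 1 = 36

36


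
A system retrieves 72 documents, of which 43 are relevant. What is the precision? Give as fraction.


Precision = relevant_retrieved / total_retrieved
= 43 / 72
= 43 / (43 + 29)
= 43/72

43/72


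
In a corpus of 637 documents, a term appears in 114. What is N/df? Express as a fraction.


IDF ratio = N / df
= 637 / 114
= 637/114

637/114


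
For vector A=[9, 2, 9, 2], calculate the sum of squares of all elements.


|A|^2 = sum of squared components
A[0]^2 = 9^2 = 81
A[1]^2 = 2^2 = 4
A[2]^2 = 9^2 = 81
A[3]^2 = 2^2 = 4
Sum = 81 + 4 + 81 + 4 = 170

170


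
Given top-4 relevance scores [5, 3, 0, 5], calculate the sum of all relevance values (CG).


Cumulative Gain = sum of relevance scores
Position 1: rel=5, running sum=5
Position 2: rel=3, running sum=8
Position 3: rel=0, running sum=8
Position 4: rel=5, running sum=13
CG = 13

13


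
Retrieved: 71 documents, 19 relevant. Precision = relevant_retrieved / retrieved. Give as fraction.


Precision = relevant_retrieved / total_retrieved
= 19 / 71
= 19 / (19 + 52)
= 19/71

19/71


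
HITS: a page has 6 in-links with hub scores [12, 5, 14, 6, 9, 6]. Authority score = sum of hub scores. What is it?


Authority = sum of hub scores of in-linkers
In-link 1: hub score = 12
In-link 2: hub score = 5
In-link 3: hub score = 14
In-link 4: hub score = 6
In-link 5: hub score = 9
In-link 6: hub score = 6
Authority = 12 + 5 + 14 + 6 + 9 + 6 = 52

52


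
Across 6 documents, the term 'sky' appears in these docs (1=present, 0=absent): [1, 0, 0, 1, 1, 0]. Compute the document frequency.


Checking each document for 'sky':
Doc 1: present
Doc 2: absent
Doc 3: absent
Doc 4: present
Doc 5: present
Doc 6: absent
df = sum of presences = 1 + 0 + 0 + 1 + 1 + 0 = 3

3


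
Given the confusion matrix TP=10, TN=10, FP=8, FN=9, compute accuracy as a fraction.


Accuracy = (TP + TN) / (TP + TN + FP + FN)
TP + TN = 10 + 10 = 20
Total = 10 + 10 + 8 + 9 = 37
Accuracy = 20 / 37 = 20/37

20/37


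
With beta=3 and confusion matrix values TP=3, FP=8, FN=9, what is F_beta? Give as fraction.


P = TP/(TP+FP) = 3/11 = 3/11
R = TP/(TP+FN) = 3/12 = 1/4
beta^2 = 3^2 = 9
(1 + beta^2) = 10
Numerator = (1+beta^2)*P*R = 15/22
Denominator = beta^2*P + R = 27/11 + 1/4 = 119/44
F_beta = 30/119

30/119


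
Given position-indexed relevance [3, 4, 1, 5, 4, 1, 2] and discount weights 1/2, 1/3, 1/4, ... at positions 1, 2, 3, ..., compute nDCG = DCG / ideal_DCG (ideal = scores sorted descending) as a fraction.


Position discount weights w_i = 1/(i+1) for i=1..7:
Weights = [1/2, 1/3, 1/4, 1/5, 1/6, 1/7, 1/8]
Actual relevance: [3, 4, 1, 5, 4, 1, 2]
DCG = 3/2 + 4/3 + 1/4 + 5/5 + 4/6 + 1/7 + 2/8 = 36/7
Ideal relevance (sorted desc): [5, 4, 4, 3, 2, 1, 1]
Ideal DCG = 5/2 + 4/3 + 4/4 + 3/5 + 2/6 + 1/7 + 1/8 = 5069/840
nDCG = DCG / ideal_DCG = 36/7 / 5069/840 = 4320/5069

4320/5069


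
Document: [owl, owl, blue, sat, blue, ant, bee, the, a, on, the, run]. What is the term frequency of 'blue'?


Document has 12 words
Scanning for 'blue':
Found at positions: [2, 4]
Count = 2

2


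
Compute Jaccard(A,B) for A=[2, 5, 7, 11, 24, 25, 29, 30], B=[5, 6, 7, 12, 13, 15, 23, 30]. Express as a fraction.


A intersect B = [5, 7, 30]
|A intersect B| = 3
A union B = [2, 5, 6, 7, 11, 12, 13, 15, 23, 24, 25, 29, 30]
|A union B| = 13
Jaccard = 3/13 = 3/13

3/13


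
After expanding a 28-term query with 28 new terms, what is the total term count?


Original terms: 28
Expansion terms: 28
Total = 28 + 28 = 56

56


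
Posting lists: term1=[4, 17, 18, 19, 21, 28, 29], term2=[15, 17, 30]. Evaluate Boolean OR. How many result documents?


Boolean OR: find union of posting lists
term1 docs: [4, 17, 18, 19, 21, 28, 29]
term2 docs: [15, 17, 30]
Union: [4, 15, 17, 18, 19, 21, 28, 29, 30]
|union| = 9

9


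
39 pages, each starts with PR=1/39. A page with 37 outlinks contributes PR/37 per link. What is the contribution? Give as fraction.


Initial PR = 1/39 = 1/39
Outlinks = 37
Contribution per link = PR / outlinks
= 1/39 / 37
= 1/1443

1/1443


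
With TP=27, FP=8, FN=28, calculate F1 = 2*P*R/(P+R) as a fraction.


F1 = 2 * P * R / (P + R)
P = TP/(TP+FP) = 27/35 = 27/35
R = TP/(TP+FN) = 27/55 = 27/55
2 * P * R = 2 * 27/35 * 27/55 = 1458/1925
P + R = 27/35 + 27/55 = 486/385
F1 = 1458/1925 / 486/385 = 3/5

3/5


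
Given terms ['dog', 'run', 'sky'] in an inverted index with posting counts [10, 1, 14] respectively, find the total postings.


Summing posting list sizes:
'dog': 10 postings
'run': 1 postings
'sky': 14 postings
Total = 10 + 1 + 14 = 25

25


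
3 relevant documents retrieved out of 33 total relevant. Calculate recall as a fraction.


Recall = retrieved_relevant / total_relevant
= 3 / 33
= 3 / (3 + 30)
= 1/11

1/11


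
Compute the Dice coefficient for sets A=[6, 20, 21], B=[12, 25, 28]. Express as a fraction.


A intersect B = []
|A intersect B| = 0
|A| = 3, |B| = 3
Dice = 2*0 / (3+3)
= 0 / 6 = 0

0


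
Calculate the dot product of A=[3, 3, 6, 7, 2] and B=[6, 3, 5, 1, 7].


Dot product = sum of element-wise products
A[0]*B[0] = 3*6 = 18
A[1]*B[1] = 3*3 = 9
A[2]*B[2] = 6*5 = 30
A[3]*B[3] = 7*1 = 7
A[4]*B[4] = 2*7 = 14
Sum = 18 + 9 + 30 + 7 + 14 = 78

78


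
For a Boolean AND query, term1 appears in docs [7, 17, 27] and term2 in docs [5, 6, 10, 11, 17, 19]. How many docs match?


Boolean AND: find intersection of posting lists
term1 docs: [7, 17, 27]
term2 docs: [5, 6, 10, 11, 17, 19]
Intersection: [17]
|intersection| = 1

1


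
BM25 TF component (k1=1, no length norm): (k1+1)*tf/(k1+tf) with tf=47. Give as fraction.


BM25 TF component = (k1+1)*tf / (k1+tf)
k1 = 1, tf = 47
Numerator = (1+1)*47 = 94
Denominator = 1 + 47 = 48
= 94/48 = 47/24

47/24


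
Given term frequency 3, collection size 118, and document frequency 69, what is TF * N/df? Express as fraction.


TF * (N/df)
= 3 * (118/69)
= 3 * 118/69
= 118/23

118/23


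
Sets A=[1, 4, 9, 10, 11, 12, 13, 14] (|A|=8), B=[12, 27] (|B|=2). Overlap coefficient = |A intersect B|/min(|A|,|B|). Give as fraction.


A intersect B = [12]
|A intersect B| = 1
min(|A|, |B|) = min(8, 2) = 2
Overlap = 1 / 2 = 1/2

1/2


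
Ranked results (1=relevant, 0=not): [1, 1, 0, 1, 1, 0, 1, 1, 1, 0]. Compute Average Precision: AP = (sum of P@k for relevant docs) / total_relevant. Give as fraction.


Computing P@k for each relevant position:
Position 1: relevant, P@1 = 1/1 = 1
Position 2: relevant, P@2 = 2/2 = 1
Position 3: not relevant
Position 4: relevant, P@4 = 3/4 = 3/4
Position 5: relevant, P@5 = 4/5 = 4/5
Position 6: not relevant
Position 7: relevant, P@7 = 5/7 = 5/7
Position 8: relevant, P@8 = 6/8 = 3/4
Position 9: relevant, P@9 = 7/9 = 7/9
Position 10: not relevant
Sum of P@k = 1 + 1 + 3/4 + 4/5 + 5/7 + 3/4 + 7/9 = 3649/630
AP = 3649/630 / 7 = 3649/4410

3649/4410


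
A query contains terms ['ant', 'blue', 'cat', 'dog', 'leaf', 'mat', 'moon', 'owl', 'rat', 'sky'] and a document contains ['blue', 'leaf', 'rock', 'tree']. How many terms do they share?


Query terms: ['ant', 'blue', 'cat', 'dog', 'leaf', 'mat', 'moon', 'owl', 'rat', 'sky']
Document terms: ['blue', 'leaf', 'rock', 'tree']
Common terms: ['blue', 'leaf']
Overlap count = 2

2


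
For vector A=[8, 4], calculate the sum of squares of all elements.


|A|^2 = sum of squared components
A[0]^2 = 8^2 = 64
A[1]^2 = 4^2 = 16
Sum = 64 + 16 = 80

80


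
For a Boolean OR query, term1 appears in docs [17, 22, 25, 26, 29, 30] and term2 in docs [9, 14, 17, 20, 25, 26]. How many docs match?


Boolean OR: find union of posting lists
term1 docs: [17, 22, 25, 26, 29, 30]
term2 docs: [9, 14, 17, 20, 25, 26]
Union: [9, 14, 17, 20, 22, 25, 26, 29, 30]
|union| = 9

9


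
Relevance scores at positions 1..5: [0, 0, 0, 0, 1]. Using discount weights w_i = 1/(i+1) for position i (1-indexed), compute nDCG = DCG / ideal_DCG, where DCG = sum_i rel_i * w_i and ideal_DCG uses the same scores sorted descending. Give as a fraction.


Position discount weights w_i = 1/(i+1) for i=1..5:
Weights = [1/2, 1/3, 1/4, 1/5, 1/6]
Actual relevance: [0, 0, 0, 0, 1]
DCG = 0/2 + 0/3 + 0/4 + 0/5 + 1/6 = 1/6
Ideal relevance (sorted desc): [1, 0, 0, 0, 0]
Ideal DCG = 1/2 + 0/3 + 0/4 + 0/5 + 0/6 = 1/2
nDCG = DCG / ideal_DCG = 1/6 / 1/2 = 1/3

1/3


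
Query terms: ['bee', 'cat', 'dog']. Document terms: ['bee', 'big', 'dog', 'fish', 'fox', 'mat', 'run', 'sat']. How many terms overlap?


Query terms: ['bee', 'cat', 'dog']
Document terms: ['bee', 'big', 'dog', 'fish', 'fox', 'mat', 'run', 'sat']
Common terms: ['bee', 'dog']
Overlap count = 2

2


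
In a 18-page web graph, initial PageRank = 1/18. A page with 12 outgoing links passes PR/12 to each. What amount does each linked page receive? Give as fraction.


Initial PR = 1/18 = 1/18
Outlinks = 12
Contribution per link = PR / outlinks
= 1/18 / 12
= 1/216

1/216


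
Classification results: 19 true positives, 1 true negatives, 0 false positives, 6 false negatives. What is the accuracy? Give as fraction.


Accuracy = (TP + TN) / (TP + TN + FP + FN)
TP + TN = 19 + 1 = 20
Total = 19 + 1 + 0 + 6 = 26
Accuracy = 20 / 26 = 10/13

10/13


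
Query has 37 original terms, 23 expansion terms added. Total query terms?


Original terms: 37
Expansion terms: 23
Total = 37 + 23 = 60

60


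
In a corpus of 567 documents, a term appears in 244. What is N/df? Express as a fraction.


IDF ratio = N / df
= 567 / 244
= 567/244

567/244


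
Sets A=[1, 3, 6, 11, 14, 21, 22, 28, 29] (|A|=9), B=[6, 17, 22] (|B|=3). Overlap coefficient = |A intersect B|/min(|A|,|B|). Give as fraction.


A intersect B = [6, 22]
|A intersect B| = 2
min(|A|, |B|) = min(9, 3) = 3
Overlap = 2 / 3 = 2/3

2/3


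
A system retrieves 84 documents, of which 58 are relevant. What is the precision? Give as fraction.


Precision = relevant_retrieved / total_retrieved
= 58 / 84
= 58 / (58 + 26)
= 29/42

29/42


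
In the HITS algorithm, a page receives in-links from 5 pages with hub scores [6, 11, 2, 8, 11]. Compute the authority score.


Authority = sum of hub scores of in-linkers
In-link 1: hub score = 6
In-link 2: hub score = 11
In-link 3: hub score = 2
In-link 4: hub score = 8
In-link 5: hub score = 11
Authority = 6 + 11 + 2 + 8 + 11 = 38

38


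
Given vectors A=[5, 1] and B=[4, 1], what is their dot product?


Dot product = sum of element-wise products
A[0]*B[0] = 5*4 = 20
A[1]*B[1] = 1*1 = 1
Sum = 20 + 1 = 21

21


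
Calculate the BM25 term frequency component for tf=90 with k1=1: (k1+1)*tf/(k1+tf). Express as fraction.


BM25 TF component = (k1+1)*tf / (k1+tf)
k1 = 1, tf = 90
Numerator = (1+1)*90 = 180
Denominator = 1 + 90 = 91
= 180/91 = 180/91

180/91


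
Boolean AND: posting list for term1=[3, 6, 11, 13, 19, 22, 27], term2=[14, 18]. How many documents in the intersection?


Boolean AND: find intersection of posting lists
term1 docs: [3, 6, 11, 13, 19, 22, 27]
term2 docs: [14, 18]
Intersection: []
|intersection| = 0

0


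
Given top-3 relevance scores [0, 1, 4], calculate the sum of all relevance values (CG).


Cumulative Gain = sum of relevance scores
Position 1: rel=0, running sum=0
Position 2: rel=1, running sum=1
Position 3: rel=4, running sum=5
CG = 5

5


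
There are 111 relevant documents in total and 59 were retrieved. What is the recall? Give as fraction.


Recall = retrieved_relevant / total_relevant
= 59 / 111
= 59 / (59 + 52)
= 59/111

59/111


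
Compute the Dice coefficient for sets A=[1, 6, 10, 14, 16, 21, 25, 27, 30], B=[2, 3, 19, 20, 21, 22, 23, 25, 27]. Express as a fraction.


A intersect B = [21, 25, 27]
|A intersect B| = 3
|A| = 9, |B| = 9
Dice = 2*3 / (9+9)
= 6 / 18 = 1/3

1/3


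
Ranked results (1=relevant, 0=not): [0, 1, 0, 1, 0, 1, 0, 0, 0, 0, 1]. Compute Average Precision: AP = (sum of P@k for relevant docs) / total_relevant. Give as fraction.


Computing P@k for each relevant position:
Position 1: not relevant
Position 2: relevant, P@2 = 1/2 = 1/2
Position 3: not relevant
Position 4: relevant, P@4 = 2/4 = 1/2
Position 5: not relevant
Position 6: relevant, P@6 = 3/6 = 1/2
Position 7: not relevant
Position 8: not relevant
Position 9: not relevant
Position 10: not relevant
Position 11: relevant, P@11 = 4/11 = 4/11
Sum of P@k = 1/2 + 1/2 + 1/2 + 4/11 = 41/22
AP = 41/22 / 4 = 41/88

41/88


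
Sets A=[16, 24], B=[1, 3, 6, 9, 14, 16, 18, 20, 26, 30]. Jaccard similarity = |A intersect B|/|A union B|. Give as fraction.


A intersect B = [16]
|A intersect B| = 1
A union B = [1, 3, 6, 9, 14, 16, 18, 20, 24, 26, 30]
|A union B| = 11
Jaccard = 1/11 = 1/11

1/11


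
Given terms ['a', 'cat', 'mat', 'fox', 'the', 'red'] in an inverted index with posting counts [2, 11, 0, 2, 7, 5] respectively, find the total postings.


Summing posting list sizes:
'a': 2 postings
'cat': 11 postings
'mat': 0 postings
'fox': 2 postings
'the': 7 postings
'red': 5 postings
Total = 2 + 11 + 0 + 2 + 7 + 5 = 27

27


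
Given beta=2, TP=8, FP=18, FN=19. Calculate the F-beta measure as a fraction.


P = TP/(TP+FP) = 8/26 = 4/13
R = TP/(TP+FN) = 8/27 = 8/27
beta^2 = 2^2 = 4
(1 + beta^2) = 5
Numerator = (1+beta^2)*P*R = 160/351
Denominator = beta^2*P + R = 16/13 + 8/27 = 536/351
F_beta = 20/67

20/67


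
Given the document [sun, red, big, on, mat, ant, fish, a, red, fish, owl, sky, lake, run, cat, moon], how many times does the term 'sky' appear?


Document has 16 words
Scanning for 'sky':
Found at positions: [11]
Count = 1

1


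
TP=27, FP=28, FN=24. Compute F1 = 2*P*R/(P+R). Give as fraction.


F1 = 2 * P * R / (P + R)
P = TP/(TP+FP) = 27/55 = 27/55
R = TP/(TP+FN) = 27/51 = 9/17
2 * P * R = 2 * 27/55 * 9/17 = 486/935
P + R = 27/55 + 9/17 = 954/935
F1 = 486/935 / 954/935 = 27/53

27/53


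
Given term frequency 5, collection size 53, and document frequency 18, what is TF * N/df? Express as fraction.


TF * (N/df)
= 5 * (53/18)
= 5 * 53/18
= 265/18

265/18


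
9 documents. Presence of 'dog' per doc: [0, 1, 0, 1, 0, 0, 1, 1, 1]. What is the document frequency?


Checking each document for 'dog':
Doc 1: absent
Doc 2: present
Doc 3: absent
Doc 4: present
Doc 5: absent
Doc 6: absent
Doc 7: present
Doc 8: present
Doc 9: present
df = sum of presences = 0 + 1 + 0 + 1 + 0 + 0 + 1 + 1 + 1 = 5

5


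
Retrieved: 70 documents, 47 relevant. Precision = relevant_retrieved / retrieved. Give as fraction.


Precision = relevant_retrieved / total_retrieved
= 47 / 70
= 47 / (47 + 23)
= 47/70

47/70


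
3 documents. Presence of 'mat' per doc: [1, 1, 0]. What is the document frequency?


Checking each document for 'mat':
Doc 1: present
Doc 2: present
Doc 3: absent
df = sum of presences = 1 + 1 + 0 = 2

2


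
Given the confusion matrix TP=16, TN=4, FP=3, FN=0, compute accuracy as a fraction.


Accuracy = (TP + TN) / (TP + TN + FP + FN)
TP + TN = 16 + 4 = 20
Total = 16 + 4 + 3 + 0 = 23
Accuracy = 20 / 23 = 20/23

20/23


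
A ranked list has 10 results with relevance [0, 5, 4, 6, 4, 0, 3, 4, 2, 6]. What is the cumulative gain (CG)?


Cumulative Gain = sum of relevance scores
Position 1: rel=0, running sum=0
Position 2: rel=5, running sum=5
Position 3: rel=4, running sum=9
Position 4: rel=6, running sum=15
Position 5: rel=4, running sum=19
Position 6: rel=0, running sum=19
Position 7: rel=3, running sum=22
Position 8: rel=4, running sum=26
Position 9: rel=2, running sum=28
Position 10: rel=6, running sum=34
CG = 34

34


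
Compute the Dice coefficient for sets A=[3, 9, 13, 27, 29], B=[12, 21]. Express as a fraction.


A intersect B = []
|A intersect B| = 0
|A| = 5, |B| = 2
Dice = 2*0 / (5+2)
= 0 / 7 = 0

0


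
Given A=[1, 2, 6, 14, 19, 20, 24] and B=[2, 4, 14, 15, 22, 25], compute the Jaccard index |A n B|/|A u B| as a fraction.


A intersect B = [2, 14]
|A intersect B| = 2
A union B = [1, 2, 4, 6, 14, 15, 19, 20, 22, 24, 25]
|A union B| = 11
Jaccard = 2/11 = 2/11

2/11


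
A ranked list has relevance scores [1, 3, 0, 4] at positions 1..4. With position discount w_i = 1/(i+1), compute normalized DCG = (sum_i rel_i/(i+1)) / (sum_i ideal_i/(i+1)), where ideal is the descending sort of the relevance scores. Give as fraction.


Position discount weights w_i = 1/(i+1) for i=1..4:
Weights = [1/2, 1/3, 1/4, 1/5]
Actual relevance: [1, 3, 0, 4]
DCG = 1/2 + 3/3 + 0/4 + 4/5 = 23/10
Ideal relevance (sorted desc): [4, 3, 1, 0]
Ideal DCG = 4/2 + 3/3 + 1/4 + 0/5 = 13/4
nDCG = DCG / ideal_DCG = 23/10 / 13/4 = 46/65

46/65


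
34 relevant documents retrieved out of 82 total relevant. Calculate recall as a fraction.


Recall = retrieved_relevant / total_relevant
= 34 / 82
= 34 / (34 + 48)
= 17/41

17/41


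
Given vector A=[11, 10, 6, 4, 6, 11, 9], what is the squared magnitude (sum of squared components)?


|A|^2 = sum of squared components
A[0]^2 = 11^2 = 121
A[1]^2 = 10^2 = 100
A[2]^2 = 6^2 = 36
A[3]^2 = 4^2 = 16
A[4]^2 = 6^2 = 36
A[5]^2 = 11^2 = 121
A[6]^2 = 9^2 = 81
Sum = 121 + 100 + 36 + 16 + 36 + 121 + 81 = 511

511


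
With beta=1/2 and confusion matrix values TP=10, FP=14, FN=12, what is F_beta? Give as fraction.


P = TP/(TP+FP) = 10/24 = 5/12
R = TP/(TP+FN) = 10/22 = 5/11
beta^2 = 1/2^2 = 1/4
(1 + beta^2) = 5/4
Numerator = (1+beta^2)*P*R = 125/528
Denominator = beta^2*P + R = 5/48 + 5/11 = 295/528
F_beta = 25/59

25/59


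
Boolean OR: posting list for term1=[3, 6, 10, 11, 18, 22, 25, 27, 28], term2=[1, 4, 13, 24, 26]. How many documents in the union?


Boolean OR: find union of posting lists
term1 docs: [3, 6, 10, 11, 18, 22, 25, 27, 28]
term2 docs: [1, 4, 13, 24, 26]
Union: [1, 3, 4, 6, 10, 11, 13, 18, 22, 24, 25, 26, 27, 28]
|union| = 14

14


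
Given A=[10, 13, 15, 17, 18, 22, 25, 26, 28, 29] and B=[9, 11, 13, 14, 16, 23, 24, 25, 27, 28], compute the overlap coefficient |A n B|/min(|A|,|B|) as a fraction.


A intersect B = [13, 25, 28]
|A intersect B| = 3
min(|A|, |B|) = min(10, 10) = 10
Overlap = 3 / 10 = 3/10

3/10


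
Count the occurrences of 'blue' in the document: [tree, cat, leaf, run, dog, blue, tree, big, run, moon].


Document has 10 words
Scanning for 'blue':
Found at positions: [5]
Count = 1

1


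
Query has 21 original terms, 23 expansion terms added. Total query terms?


Original terms: 21
Expansion terms: 23
Total = 21 + 23 = 44

44


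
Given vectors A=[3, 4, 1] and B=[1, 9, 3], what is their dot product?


Dot product = sum of element-wise products
A[0]*B[0] = 3*1 = 3
A[1]*B[1] = 4*9 = 36
A[2]*B[2] = 1*3 = 3
Sum = 3 + 36 + 3 = 42

42


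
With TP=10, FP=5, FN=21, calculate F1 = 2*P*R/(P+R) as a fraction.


F1 = 2 * P * R / (P + R)
P = TP/(TP+FP) = 10/15 = 2/3
R = TP/(TP+FN) = 10/31 = 10/31
2 * P * R = 2 * 2/3 * 10/31 = 40/93
P + R = 2/3 + 10/31 = 92/93
F1 = 40/93 / 92/93 = 10/23

10/23


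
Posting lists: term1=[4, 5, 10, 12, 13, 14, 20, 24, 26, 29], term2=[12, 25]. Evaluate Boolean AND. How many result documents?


Boolean AND: find intersection of posting lists
term1 docs: [4, 5, 10, 12, 13, 14, 20, 24, 26, 29]
term2 docs: [12, 25]
Intersection: [12]
|intersection| = 1

1


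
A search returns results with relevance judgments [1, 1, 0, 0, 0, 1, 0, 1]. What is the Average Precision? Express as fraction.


Computing P@k for each relevant position:
Position 1: relevant, P@1 = 1/1 = 1
Position 2: relevant, P@2 = 2/2 = 1
Position 3: not relevant
Position 4: not relevant
Position 5: not relevant
Position 6: relevant, P@6 = 3/6 = 1/2
Position 7: not relevant
Position 8: relevant, P@8 = 4/8 = 1/2
Sum of P@k = 1 + 1 + 1/2 + 1/2 = 3
AP = 3 / 4 = 3/4

3/4


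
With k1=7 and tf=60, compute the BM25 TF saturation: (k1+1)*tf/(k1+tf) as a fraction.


BM25 TF component = (k1+1)*tf / (k1+tf)
k1 = 7, tf = 60
Numerator = (7+1)*60 = 480
Denominator = 7 + 60 = 67
= 480/67 = 480/67

480/67


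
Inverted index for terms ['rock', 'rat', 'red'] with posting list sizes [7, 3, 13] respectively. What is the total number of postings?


Summing posting list sizes:
'rock': 7 postings
'rat': 3 postings
'red': 13 postings
Total = 7 + 3 + 13 = 23

23


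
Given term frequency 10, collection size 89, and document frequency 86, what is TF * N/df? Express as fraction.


TF * (N/df)
= 10 * (89/86)
= 10 * 89/86
= 445/43

445/43


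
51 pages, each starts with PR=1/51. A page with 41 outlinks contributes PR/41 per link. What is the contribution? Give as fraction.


Initial PR = 1/51 = 1/51
Outlinks = 41
Contribution per link = PR / outlinks
= 1/51 / 41
= 1/2091

1/2091


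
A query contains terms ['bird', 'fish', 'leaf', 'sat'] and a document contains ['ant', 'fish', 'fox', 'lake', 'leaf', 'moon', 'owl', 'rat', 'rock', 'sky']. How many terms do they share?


Query terms: ['bird', 'fish', 'leaf', 'sat']
Document terms: ['ant', 'fish', 'fox', 'lake', 'leaf', 'moon', 'owl', 'rat', 'rock', 'sky']
Common terms: ['fish', 'leaf']
Overlap count = 2

2


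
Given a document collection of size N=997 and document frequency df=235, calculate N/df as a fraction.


IDF ratio = N / df
= 997 / 235
= 997/235

997/235


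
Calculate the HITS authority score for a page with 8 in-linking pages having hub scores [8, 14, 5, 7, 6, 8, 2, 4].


Authority = sum of hub scores of in-linkers
In-link 1: hub score = 8
In-link 2: hub score = 14
In-link 3: hub score = 5
In-link 4: hub score = 7
In-link 5: hub score = 6
In-link 6: hub score = 8
In-link 7: hub score = 2
In-link 8: hub score = 4
Authority = 8 + 14 + 5 + 7 + 6 + 8 + 2 + 4 = 54

54


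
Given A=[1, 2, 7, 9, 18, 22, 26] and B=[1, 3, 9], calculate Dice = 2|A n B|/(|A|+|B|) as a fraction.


A intersect B = [1, 9]
|A intersect B| = 2
|A| = 7, |B| = 3
Dice = 2*2 / (7+3)
= 4 / 10 = 2/5

2/5


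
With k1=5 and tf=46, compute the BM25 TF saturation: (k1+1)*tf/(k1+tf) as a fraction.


BM25 TF component = (k1+1)*tf / (k1+tf)
k1 = 5, tf = 46
Numerator = (5+1)*46 = 276
Denominator = 5 + 46 = 51
= 276/51 = 92/17

92/17


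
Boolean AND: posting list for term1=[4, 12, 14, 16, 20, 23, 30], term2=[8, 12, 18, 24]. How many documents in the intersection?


Boolean AND: find intersection of posting lists
term1 docs: [4, 12, 14, 16, 20, 23, 30]
term2 docs: [8, 12, 18, 24]
Intersection: [12]
|intersection| = 1

1


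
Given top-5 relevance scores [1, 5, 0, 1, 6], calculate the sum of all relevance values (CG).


Cumulative Gain = sum of relevance scores
Position 1: rel=1, running sum=1
Position 2: rel=5, running sum=6
Position 3: rel=0, running sum=6
Position 4: rel=1, running sum=7
Position 5: rel=6, running sum=13
CG = 13

13


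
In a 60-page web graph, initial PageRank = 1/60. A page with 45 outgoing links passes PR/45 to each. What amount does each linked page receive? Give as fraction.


Initial PR = 1/60 = 1/60
Outlinks = 45
Contribution per link = PR / outlinks
= 1/60 / 45
= 1/2700

1/2700


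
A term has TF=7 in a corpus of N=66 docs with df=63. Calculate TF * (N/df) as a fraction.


TF * (N/df)
= 7 * (66/63)
= 7 * 22/21
= 22/3

22/3


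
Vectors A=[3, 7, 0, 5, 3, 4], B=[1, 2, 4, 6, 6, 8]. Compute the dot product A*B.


Dot product = sum of element-wise products
A[0]*B[0] = 3*1 = 3
A[1]*B[1] = 7*2 = 14
A[2]*B[2] = 0*4 = 0
A[3]*B[3] = 5*6 = 30
A[4]*B[4] = 3*6 = 18
A[5]*B[5] = 4*8 = 32
Sum = 3 + 14 + 0 + 30 + 18 + 32 = 97

97


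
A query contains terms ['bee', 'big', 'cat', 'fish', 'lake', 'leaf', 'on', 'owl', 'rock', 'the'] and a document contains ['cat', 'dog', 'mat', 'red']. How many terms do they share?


Query terms: ['bee', 'big', 'cat', 'fish', 'lake', 'leaf', 'on', 'owl', 'rock', 'the']
Document terms: ['cat', 'dog', 'mat', 'red']
Common terms: ['cat']
Overlap count = 1

1


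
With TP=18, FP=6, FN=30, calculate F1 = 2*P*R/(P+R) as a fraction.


F1 = 2 * P * R / (P + R)
P = TP/(TP+FP) = 18/24 = 3/4
R = TP/(TP+FN) = 18/48 = 3/8
2 * P * R = 2 * 3/4 * 3/8 = 9/16
P + R = 3/4 + 3/8 = 9/8
F1 = 9/16 / 9/8 = 1/2

1/2


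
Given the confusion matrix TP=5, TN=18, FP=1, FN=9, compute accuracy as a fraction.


Accuracy = (TP + TN) / (TP + TN + FP + FN)
TP + TN = 5 + 18 = 23
Total = 5 + 18 + 1 + 9 = 33
Accuracy = 23 / 33 = 23/33

23/33


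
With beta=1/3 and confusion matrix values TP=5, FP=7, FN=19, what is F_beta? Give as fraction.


P = TP/(TP+FP) = 5/12 = 5/12
R = TP/(TP+FN) = 5/24 = 5/24
beta^2 = 1/3^2 = 1/9
(1 + beta^2) = 10/9
Numerator = (1+beta^2)*P*R = 125/1296
Denominator = beta^2*P + R = 5/108 + 5/24 = 55/216
F_beta = 25/66

25/66


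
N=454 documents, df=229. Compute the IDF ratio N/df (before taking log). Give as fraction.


IDF ratio = N / df
= 454 / 229
= 454/229

454/229


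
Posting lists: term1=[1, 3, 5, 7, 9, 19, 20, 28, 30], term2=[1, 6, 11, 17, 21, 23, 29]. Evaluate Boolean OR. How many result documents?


Boolean OR: find union of posting lists
term1 docs: [1, 3, 5, 7, 9, 19, 20, 28, 30]
term2 docs: [1, 6, 11, 17, 21, 23, 29]
Union: [1, 3, 5, 6, 7, 9, 11, 17, 19, 20, 21, 23, 28, 29, 30]
|union| = 15

15


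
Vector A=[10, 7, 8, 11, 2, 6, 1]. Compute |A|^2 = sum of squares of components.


|A|^2 = sum of squared components
A[0]^2 = 10^2 = 100
A[1]^2 = 7^2 = 49
A[2]^2 = 8^2 = 64
A[3]^2 = 11^2 = 121
A[4]^2 = 2^2 = 4
A[5]^2 = 6^2 = 36
A[6]^2 = 1^2 = 1
Sum = 100 + 49 + 64 + 121 + 4 + 36 + 1 = 375

375


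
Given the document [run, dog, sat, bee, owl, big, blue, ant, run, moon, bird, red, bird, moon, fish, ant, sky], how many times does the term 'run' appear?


Document has 17 words
Scanning for 'run':
Found at positions: [0, 8]
Count = 2

2


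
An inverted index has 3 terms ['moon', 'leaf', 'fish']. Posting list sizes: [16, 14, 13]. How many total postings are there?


Summing posting list sizes:
'moon': 16 postings
'leaf': 14 postings
'fish': 13 postings
Total = 16 + 14 + 13 = 43

43


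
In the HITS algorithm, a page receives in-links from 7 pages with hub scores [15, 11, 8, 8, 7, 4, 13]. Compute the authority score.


Authority = sum of hub scores of in-linkers
In-link 1: hub score = 15
In-link 2: hub score = 11
In-link 3: hub score = 8
In-link 4: hub score = 8
In-link 5: hub score = 7
In-link 6: hub score = 4
In-link 7: hub score = 13
Authority = 15 + 11 + 8 + 8 + 7 + 4 + 13 = 66

66


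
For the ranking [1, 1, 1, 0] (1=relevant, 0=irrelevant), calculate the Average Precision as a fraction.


Computing P@k for each relevant position:
Position 1: relevant, P@1 = 1/1 = 1
Position 2: relevant, P@2 = 2/2 = 1
Position 3: relevant, P@3 = 3/3 = 1
Position 4: not relevant
Sum of P@k = 1 + 1 + 1 = 3
AP = 3 / 3 = 1

1


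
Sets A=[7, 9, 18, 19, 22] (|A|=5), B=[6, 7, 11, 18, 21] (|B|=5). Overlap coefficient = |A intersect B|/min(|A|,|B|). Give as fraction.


A intersect B = [7, 18]
|A intersect B| = 2
min(|A|, |B|) = min(5, 5) = 5
Overlap = 2 / 5 = 2/5

2/5


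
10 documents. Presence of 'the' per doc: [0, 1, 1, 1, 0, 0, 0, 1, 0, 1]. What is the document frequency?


Checking each document for 'the':
Doc 1: absent
Doc 2: present
Doc 3: present
Doc 4: present
Doc 5: absent
Doc 6: absent
Doc 7: absent
Doc 8: present
Doc 9: absent
Doc 10: present
df = sum of presences = 0 + 1 + 1 + 1 + 0 + 0 + 0 + 1 + 0 + 1 = 5

5


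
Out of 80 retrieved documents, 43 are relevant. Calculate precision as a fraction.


Precision = relevant_retrieved / total_retrieved
= 43 / 80
= 43 / (43 + 37)
= 43/80

43/80


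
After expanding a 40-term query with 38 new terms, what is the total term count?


Original terms: 40
Expansion terms: 38
Total = 40 + 38 = 78

78


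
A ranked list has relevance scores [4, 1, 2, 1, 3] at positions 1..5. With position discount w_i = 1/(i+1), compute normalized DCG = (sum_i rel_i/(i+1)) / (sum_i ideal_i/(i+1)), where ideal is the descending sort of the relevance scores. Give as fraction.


Position discount weights w_i = 1/(i+1) for i=1..5:
Weights = [1/2, 1/3, 1/4, 1/5, 1/6]
Actual relevance: [4, 1, 2, 1, 3]
DCG = 4/2 + 1/3 + 2/4 + 1/5 + 3/6 = 53/15
Ideal relevance (sorted desc): [4, 3, 2, 1, 1]
Ideal DCG = 4/2 + 3/3 + 2/4 + 1/5 + 1/6 = 58/15
nDCG = DCG / ideal_DCG = 53/15 / 58/15 = 53/58

53/58


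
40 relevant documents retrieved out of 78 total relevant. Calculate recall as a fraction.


Recall = retrieved_relevant / total_relevant
= 40 / 78
= 40 / (40 + 38)
= 20/39

20/39


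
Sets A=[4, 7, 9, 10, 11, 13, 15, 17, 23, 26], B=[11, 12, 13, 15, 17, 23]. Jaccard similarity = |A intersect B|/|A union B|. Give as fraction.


A intersect B = [11, 13, 15, 17, 23]
|A intersect B| = 5
A union B = [4, 7, 9, 10, 11, 12, 13, 15, 17, 23, 26]
|A union B| = 11
Jaccard = 5/11 = 5/11

5/11


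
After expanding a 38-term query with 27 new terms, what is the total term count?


Original terms: 38
Expansion terms: 27
Total = 38 + 27 = 65

65


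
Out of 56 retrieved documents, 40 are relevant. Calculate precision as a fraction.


Precision = relevant_retrieved / total_retrieved
= 40 / 56
= 40 / (40 + 16)
= 5/7

5/7


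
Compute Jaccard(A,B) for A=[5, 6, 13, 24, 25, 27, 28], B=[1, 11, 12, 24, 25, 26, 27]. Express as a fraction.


A intersect B = [24, 25, 27]
|A intersect B| = 3
A union B = [1, 5, 6, 11, 12, 13, 24, 25, 26, 27, 28]
|A union B| = 11
Jaccard = 3/11 = 3/11

3/11


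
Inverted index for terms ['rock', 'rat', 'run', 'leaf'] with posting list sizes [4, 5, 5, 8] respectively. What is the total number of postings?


Summing posting list sizes:
'rock': 4 postings
'rat': 5 postings
'run': 5 postings
'leaf': 8 postings
Total = 4 + 5 + 5 + 8 = 22

22


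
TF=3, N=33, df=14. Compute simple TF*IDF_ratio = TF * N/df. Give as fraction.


TF * (N/df)
= 3 * (33/14)
= 3 * 33/14
= 99/14

99/14


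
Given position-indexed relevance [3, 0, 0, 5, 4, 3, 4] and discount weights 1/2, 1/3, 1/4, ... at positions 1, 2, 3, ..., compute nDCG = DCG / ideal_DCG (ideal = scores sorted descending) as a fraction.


Position discount weights w_i = 1/(i+1) for i=1..7:
Weights = [1/2, 1/3, 1/4, 1/5, 1/6, 1/7, 1/8]
Actual relevance: [3, 0, 0, 5, 4, 3, 4]
DCG = 3/2 + 0/3 + 0/4 + 5/5 + 4/6 + 3/7 + 4/8 = 86/21
Ideal relevance (sorted desc): [5, 4, 4, 3, 3, 0, 0]
Ideal DCG = 5/2 + 4/3 + 4/4 + 3/5 + 3/6 + 0/7 + 0/8 = 89/15
nDCG = DCG / ideal_DCG = 86/21 / 89/15 = 430/623

430/623


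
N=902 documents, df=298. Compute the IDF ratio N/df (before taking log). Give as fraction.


IDF ratio = N / df
= 902 / 298
= 451/149

451/149


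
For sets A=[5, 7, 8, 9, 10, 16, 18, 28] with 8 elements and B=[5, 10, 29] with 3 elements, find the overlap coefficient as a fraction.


A intersect B = [5, 10]
|A intersect B| = 2
min(|A|, |B|) = min(8, 3) = 3
Overlap = 2 / 3 = 2/3

2/3


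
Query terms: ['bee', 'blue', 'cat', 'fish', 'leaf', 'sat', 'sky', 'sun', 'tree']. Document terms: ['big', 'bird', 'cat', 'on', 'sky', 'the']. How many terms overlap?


Query terms: ['bee', 'blue', 'cat', 'fish', 'leaf', 'sat', 'sky', 'sun', 'tree']
Document terms: ['big', 'bird', 'cat', 'on', 'sky', 'the']
Common terms: ['cat', 'sky']
Overlap count = 2

2


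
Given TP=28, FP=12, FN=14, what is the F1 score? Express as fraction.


F1 = 2 * P * R / (P + R)
P = TP/(TP+FP) = 28/40 = 7/10
R = TP/(TP+FN) = 28/42 = 2/3
2 * P * R = 2 * 7/10 * 2/3 = 14/15
P + R = 7/10 + 2/3 = 41/30
F1 = 14/15 / 41/30 = 28/41

28/41


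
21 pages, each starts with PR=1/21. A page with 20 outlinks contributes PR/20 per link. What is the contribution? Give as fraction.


Initial PR = 1/21 = 1/21
Outlinks = 20
Contribution per link = PR / outlinks
= 1/21 / 20
= 1/420

1/420


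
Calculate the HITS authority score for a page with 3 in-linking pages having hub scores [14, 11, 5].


Authority = sum of hub scores of in-linkers
In-link 1: hub score = 14
In-link 2: hub score = 11
In-link 3: hub score = 5
Authority = 14 + 11 + 5 = 30

30


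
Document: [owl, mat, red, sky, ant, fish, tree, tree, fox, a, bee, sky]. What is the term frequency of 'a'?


Document has 12 words
Scanning for 'a':
Found at positions: [9]
Count = 1

1


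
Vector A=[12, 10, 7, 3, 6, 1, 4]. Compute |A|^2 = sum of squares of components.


|A|^2 = sum of squared components
A[0]^2 = 12^2 = 144
A[1]^2 = 10^2 = 100
A[2]^2 = 7^2 = 49
A[3]^2 = 3^2 = 9
A[4]^2 = 6^2 = 36
A[5]^2 = 1^2 = 1
A[6]^2 = 4^2 = 16
Sum = 144 + 100 + 49 + 9 + 36 + 1 + 16 = 355

355


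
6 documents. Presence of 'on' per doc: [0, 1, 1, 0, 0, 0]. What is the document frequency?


Checking each document for 'on':
Doc 1: absent
Doc 2: present
Doc 3: present
Doc 4: absent
Doc 5: absent
Doc 6: absent
df = sum of presences = 0 + 1 + 1 + 0 + 0 + 0 = 2

2


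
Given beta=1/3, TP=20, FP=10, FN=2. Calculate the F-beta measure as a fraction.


P = TP/(TP+FP) = 20/30 = 2/3
R = TP/(TP+FN) = 20/22 = 10/11
beta^2 = 1/3^2 = 1/9
(1 + beta^2) = 10/9
Numerator = (1+beta^2)*P*R = 200/297
Denominator = beta^2*P + R = 2/27 + 10/11 = 292/297
F_beta = 50/73

50/73


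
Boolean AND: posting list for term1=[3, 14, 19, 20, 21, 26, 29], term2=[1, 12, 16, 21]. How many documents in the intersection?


Boolean AND: find intersection of posting lists
term1 docs: [3, 14, 19, 20, 21, 26, 29]
term2 docs: [1, 12, 16, 21]
Intersection: [21]
|intersection| = 1

1


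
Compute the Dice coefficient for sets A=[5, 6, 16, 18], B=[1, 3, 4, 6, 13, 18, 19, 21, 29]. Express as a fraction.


A intersect B = [6, 18]
|A intersect B| = 2
|A| = 4, |B| = 9
Dice = 2*2 / (4+9)
= 4 / 13 = 4/13

4/13


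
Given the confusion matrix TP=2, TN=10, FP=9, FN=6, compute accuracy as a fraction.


Accuracy = (TP + TN) / (TP + TN + FP + FN)
TP + TN = 2 + 10 = 12
Total = 2 + 10 + 9 + 6 = 27
Accuracy = 12 / 27 = 4/9

4/9
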